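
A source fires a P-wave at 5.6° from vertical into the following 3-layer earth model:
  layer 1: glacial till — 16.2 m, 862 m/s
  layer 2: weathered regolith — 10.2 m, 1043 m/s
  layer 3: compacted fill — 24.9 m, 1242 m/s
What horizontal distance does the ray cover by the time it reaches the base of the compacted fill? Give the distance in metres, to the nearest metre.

6 m

p = sin θ₁/V₁ = sin 5.6°/862 = 1.1321e-04 s/m is conserved through the stack.
Layer 1: θ = 5.60°; offset = 16.2·tan 5.60° = 1.588 m.
Layer 2: sin θ = p·1043 = 0.1181 → θ = 6.78°; offset = 10.2·tan 6.78° = 1.213 m.
Layer 3: sin θ = p·1242 = 0.1406 → θ = 8.08°; offset = 24.9·tan 8.08° = 3.536 m.
Σ offsets = 6.337 m.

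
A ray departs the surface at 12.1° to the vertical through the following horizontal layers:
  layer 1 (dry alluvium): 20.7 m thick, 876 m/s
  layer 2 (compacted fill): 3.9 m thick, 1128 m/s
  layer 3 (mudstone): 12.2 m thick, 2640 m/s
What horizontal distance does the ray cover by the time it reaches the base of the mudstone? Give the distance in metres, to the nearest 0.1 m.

Apply Snell's law at each interface; in layer i the horizontal offset is hᵢ·tan θᵢ.
Layer 1: θ = 12.10°; offset = 20.7·tan 12.10° = 4.438 m.
Layer 2: sin θ = 1128·sin 12.1°/876 = 0.2699, θ = 15.66°; offset = 3.9·tan 15.66° = 1.093 m.
Layer 3: sin θ = 2640·sin 12.1°/876 = 0.6317, θ = 39.18°; offset = 12.2·tan 39.18° = 9.942 m.
Total horizontal offset = 15.473 m.

15.5 m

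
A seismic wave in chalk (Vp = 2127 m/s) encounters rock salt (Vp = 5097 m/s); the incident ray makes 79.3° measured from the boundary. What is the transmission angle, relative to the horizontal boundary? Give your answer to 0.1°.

Convert to the normal: θ₁ = 90° − 79.3° = 10.7°.
sin θ₁/V₁ = sin θ₂/V₂ ⇒ sin θ₂ = 5097·sin 10.7°/2127 = 5097·0.1857/2127 = 0.4449.
θ₂ = arcsin 0.4449 = 26.42° from the normal.
From the interface: 90° − 26.42° = 63.58°.

63.6°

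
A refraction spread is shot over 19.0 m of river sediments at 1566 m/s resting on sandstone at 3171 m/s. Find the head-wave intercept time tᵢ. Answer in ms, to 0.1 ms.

θ_c = arcsin(V₁/V₂) = arcsin(1566/3171) = 29.59°; cos θ_c = 0.8695.
tᵢ = 2h·cos θ_c / V₁ = 2·19.0·0.8695 / 1566 = 0.02110 s.

21.1 ms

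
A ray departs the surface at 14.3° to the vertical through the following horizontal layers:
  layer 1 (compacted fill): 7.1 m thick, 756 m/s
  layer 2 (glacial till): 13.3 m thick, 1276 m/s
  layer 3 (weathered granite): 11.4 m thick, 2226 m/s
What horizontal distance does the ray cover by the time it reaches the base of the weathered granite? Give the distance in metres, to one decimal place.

Ray parameter p = sin 14.3° / 756 m/s = 3.2672e-04 s/m.
Layer 1: θ = 14.30°; offset = 7.1·tan 14.30° = 1.810 m.
Layer 2: sin θ = p·1276 = 0.4169 → θ = 24.64°; offset = 13.3·tan 24.64° = 6.100 m.
Layer 3: sin θ = p·2226 = 0.7273 → θ = 46.66°; offset = 11.4·tan 46.66° = 12.080 m.
Σ offsets = 19.990 m.

20.0 m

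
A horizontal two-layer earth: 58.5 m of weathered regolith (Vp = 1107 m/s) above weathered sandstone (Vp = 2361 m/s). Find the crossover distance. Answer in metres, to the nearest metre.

195 m

θ_c = arcsin(1107/2361) = 27.96°, so cos θ_c = 0.8833 and tᵢ = 2h cos θ_c/V₁ = 0.0934 s.
At crossover x/V₁ = x/V₂ + tᵢ ⇒ x = tᵢ/(1/V₁ − 1/V₂) = 0.09335/(9.0334e-04 − 4.2355e-04) = 194.57 m.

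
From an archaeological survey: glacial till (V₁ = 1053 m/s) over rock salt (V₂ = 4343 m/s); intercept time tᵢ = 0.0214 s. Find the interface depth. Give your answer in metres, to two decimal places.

11.61 m

h = tᵢ·V₁·V₂ / (2·√(V₂²−V₁²)).
√(V₂²−V₁²) = √(4343² − 1053²) = 4213.4 m/s.
h = 0.0214 s × 1053 × 4343 / (2 × 4213.4) = 11.61 m.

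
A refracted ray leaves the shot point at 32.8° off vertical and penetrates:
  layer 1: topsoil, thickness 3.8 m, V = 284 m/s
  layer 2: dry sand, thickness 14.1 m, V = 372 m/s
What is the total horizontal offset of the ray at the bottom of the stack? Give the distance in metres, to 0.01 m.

16.65 m

p = sin θ₁/V₁ = sin 32.8°/284 = 1.9074e-03 s/m is conserved through the stack.
Layer 1: θ = 32.80°; offset = 3.8·tan 32.80° = 2.4489 m.
Layer 2: sin θ = p·372 = 0.7096 → θ = 45.20°; offset = 14.1·tan 45.20° = 14.1984 m.
Σ offsets = 16.6473 m.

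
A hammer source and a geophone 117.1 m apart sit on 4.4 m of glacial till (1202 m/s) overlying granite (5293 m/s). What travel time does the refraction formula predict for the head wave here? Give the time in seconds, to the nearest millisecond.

t = x/V₂ + 2h·√(V₂²−V₁²)/(V₁V₂).
√(V₂²−V₁²) = √(5293²−1202²) = 5154.7 m/s; delay term = 2·4.4·5154.7/(1202·5293) = 0.00713 s.
t = 117.1/5293 + 0.00713 = 0.02925 s.

0.029 s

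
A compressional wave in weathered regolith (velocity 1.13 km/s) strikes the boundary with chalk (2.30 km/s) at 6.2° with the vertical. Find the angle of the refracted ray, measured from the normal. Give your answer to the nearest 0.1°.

12.7°

Snell's law: sin θ₂ = (V₂/V₁)·sin θ₁ = (2.30/1.13)·sin 6.2° = 0.2198.
θ₂ = arcsin 0.2198 = 12.70° from the normal.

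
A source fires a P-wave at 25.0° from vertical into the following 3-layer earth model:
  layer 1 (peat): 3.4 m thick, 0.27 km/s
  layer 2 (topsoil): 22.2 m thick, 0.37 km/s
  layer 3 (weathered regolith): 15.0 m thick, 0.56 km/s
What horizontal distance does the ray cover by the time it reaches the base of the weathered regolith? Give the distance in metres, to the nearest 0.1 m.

Apply Snell's law at each interface; in layer i the horizontal offset is hᵢ·tan θᵢ.
Layer 1: θ = 25.00°; offset = 3.4·tan 25.00° = 1.585 m.
Layer 2: sin θ = 0.37·sin 25.0°/0.27 = 0.5791, θ = 35.39°; offset = 22.2·tan 35.39° = 15.771 m.
Layer 3: sin θ = 0.56·sin 25.0°/0.27 = 0.8765, θ = 61.23°; offset = 15.0·tan 61.23° = 27.316 m.
Total horizontal offset = 44.673 m.

44.7 m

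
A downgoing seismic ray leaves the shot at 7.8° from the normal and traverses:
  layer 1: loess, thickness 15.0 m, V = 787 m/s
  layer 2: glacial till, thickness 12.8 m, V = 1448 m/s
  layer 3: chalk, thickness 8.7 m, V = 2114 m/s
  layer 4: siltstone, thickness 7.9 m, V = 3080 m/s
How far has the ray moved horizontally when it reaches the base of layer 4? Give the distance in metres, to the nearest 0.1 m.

13.7 m

Apply Snell's law at each interface; in layer i the horizontal offset is hᵢ·tan θᵢ.
Layer 1: θ = 7.80°; offset = 15.0·tan 7.80° = 2.055 m.
Layer 2: sin θ = 1448·sin 7.8°/787 = 0.2497, θ = 14.46°; offset = 12.8·tan 14.46° = 3.301 m.
Layer 3: sin θ = 2114·sin 7.8°/787 = 0.3646, θ = 21.38°; offset = 8.7·tan 21.38° = 3.406 m.
Layer 4: sin θ = 3080·sin 7.8°/787 = 0.5311, θ = 32.08°; offset = 7.9·tan 32.08° = 4.952 m.
Summing the layer offsets gives 13.714 m.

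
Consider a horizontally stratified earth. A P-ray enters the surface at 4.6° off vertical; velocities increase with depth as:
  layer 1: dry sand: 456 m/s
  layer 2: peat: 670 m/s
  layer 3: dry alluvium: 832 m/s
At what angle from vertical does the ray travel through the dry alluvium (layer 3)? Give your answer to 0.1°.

8.4°

Ray parameter p = sin 4.6° / 456 = 1.7587e-04 s/m.
sin θ_3 = p·V_3 = 1.7587e-04 × 832 = 0.1463.
θ_3 = arcsin 0.1463 = 8.41°.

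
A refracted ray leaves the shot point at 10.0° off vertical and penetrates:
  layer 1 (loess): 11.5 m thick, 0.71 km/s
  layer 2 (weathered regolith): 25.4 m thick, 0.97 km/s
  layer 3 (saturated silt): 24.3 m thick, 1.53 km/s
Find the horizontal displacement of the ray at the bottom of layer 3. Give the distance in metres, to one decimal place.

Apply Snell's law at each interface; in layer i the horizontal offset is hᵢ·tan θᵢ.
Layer 1: θ = 10.00°; offset = 11.5·tan 10.00° = 2.028 m.
Layer 2: sin θ = 0.97·sin 10.0°/0.71 = 0.2372, θ = 13.72°; offset = 25.4·tan 13.72° = 6.203 m.
Layer 3: sin θ = 1.53·sin 10.0°/0.71 = 0.3742, θ = 21.97°; offset = 24.3·tan 21.97° = 9.805 m.
Total horizontal offset = 18.036 m.

18.0 m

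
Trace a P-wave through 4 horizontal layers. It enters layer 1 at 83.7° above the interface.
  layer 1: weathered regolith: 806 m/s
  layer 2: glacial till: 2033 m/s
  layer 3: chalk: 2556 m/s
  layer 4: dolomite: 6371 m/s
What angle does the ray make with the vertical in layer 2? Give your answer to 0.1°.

16.1°

From the normal: θ₁ = 90° − 83.7° = 6.3°.
Snell's law across each interface conserves sin θ / V, so sin θ_2 = V_2·sin θ₁/V₁.
sin θ_2 = 2033 × sin 6.3° / 806 = 0.2768.
θ_2 = arcsin 0.2768 = 16.07°.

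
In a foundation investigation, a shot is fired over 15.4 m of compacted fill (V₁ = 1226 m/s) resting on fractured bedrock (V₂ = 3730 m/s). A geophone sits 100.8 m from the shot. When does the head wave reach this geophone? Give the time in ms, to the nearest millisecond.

51 ms

t = x/V₂ + 2h·√(V₂²−V₁²)/(V₁V₂).
√(V₂²−V₁²) = √(3730²−1226²) = 3522.8 m/s; delay term = 2·15.4·3522.8/(1226·3730) = 0.02373 s.
t = 100.8/3730 + 0.02373 = 0.05075 s.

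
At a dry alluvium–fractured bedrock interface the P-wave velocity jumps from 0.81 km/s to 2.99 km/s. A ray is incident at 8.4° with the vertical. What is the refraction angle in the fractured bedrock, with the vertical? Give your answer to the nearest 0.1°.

sin θ₁/V₁ = sin θ₂/V₂ ⇒ sin θ₂ = 2.99·sin 8.4°/0.81 = 2.99·0.1461/0.81 = 0.5392.
θ₂ = arcsin 0.5392 = 32.63° from the normal.

32.6°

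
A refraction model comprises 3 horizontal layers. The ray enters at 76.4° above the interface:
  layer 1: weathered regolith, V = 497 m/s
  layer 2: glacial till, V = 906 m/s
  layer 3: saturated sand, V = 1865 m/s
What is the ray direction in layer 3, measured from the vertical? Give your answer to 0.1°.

61.9°

From the normal: θ₁ = 90° − 76.4° = 13.6°.
Ray parameter p = sin 13.6° / 497 = 4.7312e-04 s/m.
sin θ_3 = p·V_3 = 4.7312e-04 × 1865 = 0.8824.
θ_3 = arcsin 0.8824 = 61.93°.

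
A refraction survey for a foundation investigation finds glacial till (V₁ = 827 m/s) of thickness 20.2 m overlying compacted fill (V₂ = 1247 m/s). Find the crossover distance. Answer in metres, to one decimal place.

89.8 m

θ_c = arcsin(827/1247) = 41.54°, so cos θ_c = 0.7484 and tᵢ = 2h cos θ_c/V₁ = 0.0366 s.
At crossover x/V₁ = x/V₂ + tᵢ ⇒ x = tᵢ/(1/V₁ − 1/V₂) = 0.03656/(1.2092e-03 − 8.0192e-04) = 89.78 m.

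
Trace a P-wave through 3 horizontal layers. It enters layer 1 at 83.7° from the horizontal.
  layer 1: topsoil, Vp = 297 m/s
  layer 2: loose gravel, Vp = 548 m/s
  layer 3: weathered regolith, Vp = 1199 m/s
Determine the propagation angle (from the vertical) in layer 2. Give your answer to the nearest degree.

From the normal: θ₁ = 90° − 83.7° = 6.3°.
Snell's law across each interface conserves sin θ / V, so sin θ_2 = V_2·sin θ₁/V₁.
sin θ_2 = 548 × sin 6.3° / 297 = 0.2025.
θ_2 = arcsin 0.2025 = 11.68°.

12°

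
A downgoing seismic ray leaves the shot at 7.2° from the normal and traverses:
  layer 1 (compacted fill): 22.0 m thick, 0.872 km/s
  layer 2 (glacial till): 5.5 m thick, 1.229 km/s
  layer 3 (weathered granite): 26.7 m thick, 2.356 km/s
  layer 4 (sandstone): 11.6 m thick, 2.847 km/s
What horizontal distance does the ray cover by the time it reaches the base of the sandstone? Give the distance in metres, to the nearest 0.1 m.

18.6 m

p = sin θ₁/V₁ = sin 7.2°/0.872 = 1.4373e-01 s/km is conserved through the stack.
Layer 1: θ = 7.20°; offset = 22.0·tan 7.20° = 2.779 m.
Layer 2: sin θ = p·1.229 = 0.1766 → θ = 10.17°; offset = 5.5·tan 10.17° = 0.987 m.
Layer 3: sin θ = p·2.356 = 0.3386 → θ = 19.79°; offset = 26.7·tan 19.79° = 9.609 m.
Layer 4: sin θ = p·2.847 = 0.4092 → θ = 24.15°; offset = 11.6·tan 24.15° = 5.202 m.
Total horizontal offset = 18.578 m.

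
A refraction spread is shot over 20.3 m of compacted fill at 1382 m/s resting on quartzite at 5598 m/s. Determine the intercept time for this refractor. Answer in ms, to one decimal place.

28.5 ms

θ_c = arcsin(V₁/V₂) = arcsin(1382/5598) = 14.29°; cos θ_c = 0.9690.
tᵢ = 2h·cos θ_c / V₁ = 2·20.3·0.9690 / 1382 = 0.02847 s.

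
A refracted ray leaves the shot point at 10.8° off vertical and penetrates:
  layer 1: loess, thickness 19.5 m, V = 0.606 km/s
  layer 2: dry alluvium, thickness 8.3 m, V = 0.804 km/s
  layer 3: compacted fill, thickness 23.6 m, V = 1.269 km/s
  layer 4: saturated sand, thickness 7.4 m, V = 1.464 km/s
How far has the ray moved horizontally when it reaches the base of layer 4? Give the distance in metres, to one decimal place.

19.7 m

Apply Snell's law at each interface; in layer i the horizontal offset is hᵢ·tan θᵢ.
Layer 1: θ = 10.80°; offset = 19.5·tan 10.80° = 3.720 m.
Layer 2: sin θ = 0.804·sin 10.8°/0.606 = 0.2486, θ = 14.39°; offset = 8.3·tan 14.39° = 2.130 m.
Layer 3: sin θ = 1.269·sin 10.8°/0.606 = 0.3924, θ = 23.10°; offset = 23.6·tan 23.10° = 10.068 m.
Layer 4: sin θ = 1.464·sin 10.8°/0.606 = 0.4527, θ = 26.92°; offset = 7.4·tan 26.92° = 3.757 m.
Summing the layer offsets gives 19.675 m.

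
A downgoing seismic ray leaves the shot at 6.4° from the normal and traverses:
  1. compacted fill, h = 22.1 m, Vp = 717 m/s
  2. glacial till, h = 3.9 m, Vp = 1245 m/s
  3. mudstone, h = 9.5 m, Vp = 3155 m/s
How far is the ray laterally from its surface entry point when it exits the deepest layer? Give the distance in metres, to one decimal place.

Apply Snell's law at each interface; in layer i the horizontal offset is hᵢ·tan θᵢ.
Layer 1: θ = 6.40°; offset = 22.1·tan 6.40° = 2.479 m.
Layer 2: sin θ = 1245·sin 6.4°/717 = 0.1936, θ = 11.16°; offset = 3.9·tan 11.16° = 0.769 m.
Layer 3: sin θ = 3155·sin 6.4°/717 = 0.4905, θ = 29.37°; offset = 9.5·tan 29.37° = 5.347 m.
Total horizontal offset = 8.595 m.

8.6 m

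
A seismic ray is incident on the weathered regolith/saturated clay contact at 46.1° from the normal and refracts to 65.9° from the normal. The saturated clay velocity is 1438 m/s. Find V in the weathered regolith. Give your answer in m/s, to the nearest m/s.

1135 m/s

sin 46.1° = 0.7206; sin 65.9° = 0.9128.
V₁ = V₂·(sin θ₁/sin θ₂) = 1438·(0.7206/0.9128) = 1135.09 m/s.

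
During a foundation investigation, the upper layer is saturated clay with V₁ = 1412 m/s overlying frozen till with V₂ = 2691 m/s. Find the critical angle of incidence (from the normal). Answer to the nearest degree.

32°

Critical incidence: sin θ_c = V₁/V₂ = 1412/2691 = 0.5247.
θ_c = arcsin 0.5247 = 31.65°.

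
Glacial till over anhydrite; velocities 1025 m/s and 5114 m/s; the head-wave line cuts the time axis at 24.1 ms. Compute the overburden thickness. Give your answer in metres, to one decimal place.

12.6 m

θ_c = arcsin(1025/5114) = 11.56°; cos θ_c = 0.9797.
tᵢ = 2h cos θ_c/V₁ ⇒ h = tᵢ·V₁/(2 cos θ_c) = 0.0241·1025/(2·0.9797) = 12.61 m.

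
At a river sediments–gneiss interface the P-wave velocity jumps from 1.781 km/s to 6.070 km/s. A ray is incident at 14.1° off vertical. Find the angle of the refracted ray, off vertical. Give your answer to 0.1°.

56.1°

sin θ₁/V₁ = sin θ₂/V₂ ⇒ sin θ₂ = 6.070·sin 14.1°/1.781 = 6.070·0.2436/1.781 = 0.8303.
θ₂ = arcsin 0.8303 = 56.13° from the normal.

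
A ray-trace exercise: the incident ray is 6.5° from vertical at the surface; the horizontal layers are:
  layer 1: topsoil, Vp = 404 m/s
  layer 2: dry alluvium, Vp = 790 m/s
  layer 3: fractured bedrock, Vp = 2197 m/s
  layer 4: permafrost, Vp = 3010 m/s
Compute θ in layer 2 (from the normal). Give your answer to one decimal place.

12.8°

Snell's law across each interface conserves sin θ / V, so sin θ_2 = V_2·sin θ₁/V₁.
sin θ_2 = 790 × sin 6.5° / 404 = 0.2214.
θ_2 = 12.79° from the vertical.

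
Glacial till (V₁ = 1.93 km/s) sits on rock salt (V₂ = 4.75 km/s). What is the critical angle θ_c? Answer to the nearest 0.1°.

Critical incidence: sin θ_c = V₁/V₂ = 1.93/4.75 = 0.4063.
θ_c = arcsin 0.4063 = 23.97°.

24.0°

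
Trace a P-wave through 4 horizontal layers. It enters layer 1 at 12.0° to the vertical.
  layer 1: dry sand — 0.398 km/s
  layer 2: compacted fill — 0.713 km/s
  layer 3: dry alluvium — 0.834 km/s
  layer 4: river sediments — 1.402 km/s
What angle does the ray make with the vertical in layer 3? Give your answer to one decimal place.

25.8°

Snell's law across each interface conserves sin θ / V, so sin θ_3 = V_3·sin θ₁/V₁.
sin θ_3 = 0.834 × sin 12.0° / 0.398 = 0.4357.
θ_3 = 25.83° from the vertical.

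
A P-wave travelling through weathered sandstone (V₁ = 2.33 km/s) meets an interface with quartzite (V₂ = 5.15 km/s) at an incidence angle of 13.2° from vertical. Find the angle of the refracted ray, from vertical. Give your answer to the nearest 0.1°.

30.3°

Snell's law: sin θ₂ = (V₂/V₁)·sin θ₁ = (5.15/2.33)·sin 13.2° = 0.5047.
θ₂ = sin⁻¹(0.5047) = 30.31° (from vertical).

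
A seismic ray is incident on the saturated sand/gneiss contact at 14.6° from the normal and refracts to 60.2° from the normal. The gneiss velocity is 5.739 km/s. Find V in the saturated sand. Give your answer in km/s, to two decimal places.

1.67 km/s

sin 14.6° = 0.2521; sin 60.2° = 0.8678.
V₁ = V₂·(sin θ₁/sin θ₂) = 5.739·(0.2521/0.8678) = 1.67 km/s.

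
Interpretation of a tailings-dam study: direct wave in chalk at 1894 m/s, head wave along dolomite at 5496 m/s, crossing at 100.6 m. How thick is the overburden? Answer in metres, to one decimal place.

35.1 m

h = (x_cross/2)·√((V₂−V₁)/(V₂+V₁)).
(V₂−V₁)/(V₂+V₁) = (5496−1894)/(5496+1894) = 0.4874; √ = 0.6982.
h = (100.6/2)·0.6982 = 35.12 m.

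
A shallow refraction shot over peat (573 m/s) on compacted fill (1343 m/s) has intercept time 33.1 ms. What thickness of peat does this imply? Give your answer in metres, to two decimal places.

10.49 m

θ_c = arcsin(573/1343) = 25.26°; cos θ_c = 0.9044.
tᵢ = 2h cos θ_c/V₁ ⇒ h = tᵢ·V₁/(2 cos θ_c) = 0.0331·573/(2·0.9044) = 10.49 m.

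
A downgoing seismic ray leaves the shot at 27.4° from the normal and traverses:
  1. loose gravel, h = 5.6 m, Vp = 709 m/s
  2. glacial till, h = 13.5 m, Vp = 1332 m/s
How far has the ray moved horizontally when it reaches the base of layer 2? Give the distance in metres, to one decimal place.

26.1 m

Apply Snell's law at each interface; in layer i the horizontal offset is hᵢ·tan θᵢ.
Layer 1: θ = 27.40°; offset = 5.6·tan 27.40° = 2.903 m.
Layer 2: sin θ = 1332·sin 27.4°/709 = 0.8646, θ = 59.83°; offset = 13.5·tan 59.83° = 23.228 m.
Summing the layer offsets gives 26.130 m.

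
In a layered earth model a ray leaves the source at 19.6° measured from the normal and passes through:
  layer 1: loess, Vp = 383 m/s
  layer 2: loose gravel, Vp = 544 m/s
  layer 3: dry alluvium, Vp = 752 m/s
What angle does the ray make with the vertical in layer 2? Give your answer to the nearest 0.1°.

28.5°

Snell's law across each interface conserves sin θ / V, so sin θ_2 = V_2·sin θ₁/V₁.
sin θ_2 = 544 × sin 19.6° / 383 = 0.4765.
θ_2 = arcsin 0.4765 = 28.45°.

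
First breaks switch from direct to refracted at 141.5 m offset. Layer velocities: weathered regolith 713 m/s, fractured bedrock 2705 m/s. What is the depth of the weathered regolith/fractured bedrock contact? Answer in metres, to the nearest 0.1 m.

x_cross = 2h·√((V₂+V₁)/(V₂−V₁)) → h = x_cross / (2·√((V₂+V₁)/(V₂−V₁))).
√((V₂+V₁)/(V₂−V₁)) = √((2705+713)/(2705−713)) = 1.3099.
h = 141.5 / (2·1.3099) = 54.01 m.

54.0 m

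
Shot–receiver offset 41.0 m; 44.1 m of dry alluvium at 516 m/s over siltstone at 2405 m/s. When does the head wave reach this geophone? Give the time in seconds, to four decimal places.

0.1840 s

t = x/V₂ + 2h·√(V₂²−V₁²)/(V₁V₂).
√(V₂²−V₁²) = √(2405²−516²) = 2349.0 m/s; delay term = 2·44.1·2349.0/(516·2405) = 0.16695 s.
t = 41.0/2405 + 0.16695 = 0.18400 s.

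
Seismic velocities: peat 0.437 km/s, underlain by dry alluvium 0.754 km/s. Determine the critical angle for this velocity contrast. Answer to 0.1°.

At critical incidence the refracted ray runs along the interface (θ₂ = 90°), so sin θ_c = V₁/V₂.
θ_c = arcsin(0.437/0.754) = arcsin 0.5796 = 35.42°.

35.4°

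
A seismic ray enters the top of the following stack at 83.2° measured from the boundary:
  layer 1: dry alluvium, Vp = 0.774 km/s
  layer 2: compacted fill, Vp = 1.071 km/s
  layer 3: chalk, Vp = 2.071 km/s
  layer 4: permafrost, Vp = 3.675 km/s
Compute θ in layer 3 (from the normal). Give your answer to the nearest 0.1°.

From the normal: θ₁ = 90° − 83.2° = 6.8°.
Ray parameter p = sin 6.8° / 0.774 = 1.5298e-01 s/km.
sin θ_3 = p·V_3 = 1.5298e-01 × 2.071 = 0.3168.
θ_3 = 18.47° from the vertical.

18.5°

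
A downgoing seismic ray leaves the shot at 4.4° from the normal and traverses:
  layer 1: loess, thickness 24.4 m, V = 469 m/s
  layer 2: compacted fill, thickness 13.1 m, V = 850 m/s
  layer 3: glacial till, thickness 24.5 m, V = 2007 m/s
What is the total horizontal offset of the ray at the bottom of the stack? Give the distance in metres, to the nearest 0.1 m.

p = sin θ₁/V₁ = sin 4.4°/469 = 1.6358e-04 s/m is conserved through the stack.
Layer 1: θ = 4.40°; offset = 24.4·tan 4.40° = 1.877 m.
Layer 2: sin θ = p·850 = 0.1390 → θ = 7.99°; offset = 13.1·tan 7.99° = 1.839 m.
Layer 3: sin θ = p·2007 = 0.3283 → θ = 19.17°; offset = 24.5·tan 19.17° = 8.515 m.
Σ offsets = 12.232 m.

12.2 m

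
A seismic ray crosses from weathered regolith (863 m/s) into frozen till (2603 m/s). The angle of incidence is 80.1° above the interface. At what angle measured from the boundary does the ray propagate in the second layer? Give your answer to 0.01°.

58.76°

Angle from the normal: 90° − 80.1° = 9.9°.
Snell's law: sin θ₂ = (V₂/V₁)·sin θ₁ = (2603/863)·sin 9.9° = 0.5186.
θ₂ = arcsin 0.5186 = 31.24° from the normal.
From the interface: 90° − 31.24° = 58.76°.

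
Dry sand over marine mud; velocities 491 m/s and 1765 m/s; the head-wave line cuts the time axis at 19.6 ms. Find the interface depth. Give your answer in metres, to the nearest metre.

5 m

θ_c = arcsin(491/1765) = 16.15°; cos θ_c = 0.9605.
tᵢ = 2h cos θ_c/V₁ ⇒ h = tᵢ·V₁/(2 cos θ_c) = 0.0196·491/(2·0.9605) = 5.01 m.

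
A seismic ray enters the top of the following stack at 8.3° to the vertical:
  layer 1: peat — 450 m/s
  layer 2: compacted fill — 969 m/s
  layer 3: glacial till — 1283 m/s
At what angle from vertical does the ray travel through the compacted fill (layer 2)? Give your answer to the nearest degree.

Ray parameter p = sin 8.3° / 450 = 3.2079e-04 s/m.
sin θ_2 = p·V_2 = 3.2079e-04 × 969 = 0.3108.
θ_2 = arcsin 0.3108 = 18.11°.

18°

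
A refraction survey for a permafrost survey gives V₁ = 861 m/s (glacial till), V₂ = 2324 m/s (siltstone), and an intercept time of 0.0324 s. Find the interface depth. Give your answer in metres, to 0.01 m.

15.02 m

θ_c = arcsin(861/2324) = 21.75°; cos θ_c = 0.9288.
tᵢ = 2h cos θ_c/V₁ ⇒ h = tᵢ·V₁/(2 cos θ_c) = 0.0324·861/(2·0.9288) = 15.02 m.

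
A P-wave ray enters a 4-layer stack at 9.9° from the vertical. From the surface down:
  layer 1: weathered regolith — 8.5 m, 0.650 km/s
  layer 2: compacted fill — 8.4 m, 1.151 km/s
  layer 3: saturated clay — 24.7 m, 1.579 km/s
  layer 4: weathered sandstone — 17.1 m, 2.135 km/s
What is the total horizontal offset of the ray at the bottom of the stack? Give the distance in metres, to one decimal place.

Apply Snell's law at each interface; in layer i the horizontal offset is hᵢ·tan θᵢ.
Layer 1: θ = 9.90°; offset = 8.5·tan 9.90° = 1.483 m.
Layer 2: sin θ = 1.151·sin 9.9°/0.650 = 0.3044, θ = 17.72°; offset = 8.4·tan 17.72° = 2.685 m.
Layer 3: sin θ = 1.579·sin 9.9°/0.650 = 0.4177, θ = 24.69°; offset = 24.7·tan 24.69° = 11.354 m.
Layer 4: sin θ = 2.135·sin 9.9°/0.650 = 0.5647, θ = 34.38°; offset = 17.1·tan 34.38° = 11.701 m.
Summing the layer offsets gives 27.223 m.

27.2 m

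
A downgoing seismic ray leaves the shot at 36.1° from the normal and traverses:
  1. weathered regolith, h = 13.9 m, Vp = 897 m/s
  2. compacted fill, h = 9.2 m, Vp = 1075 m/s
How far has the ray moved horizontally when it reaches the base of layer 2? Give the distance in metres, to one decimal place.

p = sin θ₁/V₁ = sin 36.1°/897 = 6.5685e-04 s/m is conserved through the stack.
Layer 1: θ = 36.10°; offset = 13.9·tan 36.10° = 10.136 m.
Layer 2: sin θ = p·1075 = 0.7061 → θ = 44.92°; offset = 9.2·tan 44.92° = 9.174 m.
Total horizontal offset = 19.310 m.

19.3 m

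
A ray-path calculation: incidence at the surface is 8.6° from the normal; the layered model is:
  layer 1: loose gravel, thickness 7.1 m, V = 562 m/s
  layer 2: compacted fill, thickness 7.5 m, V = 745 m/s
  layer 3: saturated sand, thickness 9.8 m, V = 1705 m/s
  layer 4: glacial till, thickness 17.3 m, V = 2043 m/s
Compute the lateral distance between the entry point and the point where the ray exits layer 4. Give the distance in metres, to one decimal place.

18.8 m

Apply Snell's law at each interface; in layer i the horizontal offset is hᵢ·tan θᵢ.
Layer 1: θ = 8.60°; offset = 7.1·tan 8.60° = 1.074 m.
Layer 2: sin θ = 745·sin 8.6°/562 = 0.1982, θ = 11.43°; offset = 7.5·tan 11.43° = 1.517 m.
Layer 3: sin θ = 1705·sin 8.6°/562 = 0.4537, θ = 26.98°; offset = 9.8·tan 26.98° = 4.989 m.
Layer 4: sin θ = 2043·sin 8.6°/562 = 0.5436, θ = 32.93°; offset = 17.3·tan 32.93° = 11.204 m.
Total horizontal offset = 18.784 m.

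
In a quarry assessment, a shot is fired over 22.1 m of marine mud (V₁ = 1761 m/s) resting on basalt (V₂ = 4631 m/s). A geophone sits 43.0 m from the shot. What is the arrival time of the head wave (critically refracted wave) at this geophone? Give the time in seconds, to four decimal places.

t = x/V₂ + 2h·√(V₂²−V₁²)/(V₁V₂).
√(V₂²−V₁²) = √(4631²−1761²) = 4283.1 m/s; delay term = 2·22.1·4283.1/(1761·4631) = 0.02321 s.
t = 43.0/4631 + 0.02321 = 0.03250 s.

0.0325 s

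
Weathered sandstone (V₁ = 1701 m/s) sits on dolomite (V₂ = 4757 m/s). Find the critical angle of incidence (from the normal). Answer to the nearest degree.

At critical incidence the refracted ray runs along the interface (θ₂ = 90°), so sin θ_c = V₁/V₂.
θ_c = arcsin(1701/4757) = arcsin 0.3576 = 20.95°.

21°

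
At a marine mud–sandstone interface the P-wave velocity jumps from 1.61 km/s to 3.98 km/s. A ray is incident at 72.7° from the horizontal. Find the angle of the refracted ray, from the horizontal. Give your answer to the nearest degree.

43°

Angle from the normal: 90° − 72.7° = 17.3°.
sin θ₁/V₁ = sin θ₂/V₂ ⇒ sin θ₂ = 3.98·sin 17.3°/1.61 = 3.98·0.2974/1.61 = 0.7351.
θ₂ = arcsin 0.7351 = 47.32° from the normal.
From the interface: 90° − 47.32° = 42.68°.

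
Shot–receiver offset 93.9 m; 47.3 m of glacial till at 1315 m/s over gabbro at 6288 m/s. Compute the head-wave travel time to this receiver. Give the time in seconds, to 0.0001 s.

t = x/V₂ + 2h·√(V₂²−V₁²)/(V₁V₂).
√(V₂²−V₁²) = √(6288²−1315²) = 6149.0 m/s; delay term = 2·47.3·6149.0/(1315·6288) = 0.07035 s.
t = 93.9/6288 + 0.07035 = 0.08528 s.

0.0853 s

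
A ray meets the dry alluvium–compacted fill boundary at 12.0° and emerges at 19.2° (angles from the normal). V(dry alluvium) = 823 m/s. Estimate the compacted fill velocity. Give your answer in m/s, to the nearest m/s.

1302 m/s

Snell's law: sin 12.0°/V₁ = sin 19.2°/V₂.
V₂ = V₁·sin 19.2°/sin 12.0° = 823 × 1.5818 = 1301.79 m/s.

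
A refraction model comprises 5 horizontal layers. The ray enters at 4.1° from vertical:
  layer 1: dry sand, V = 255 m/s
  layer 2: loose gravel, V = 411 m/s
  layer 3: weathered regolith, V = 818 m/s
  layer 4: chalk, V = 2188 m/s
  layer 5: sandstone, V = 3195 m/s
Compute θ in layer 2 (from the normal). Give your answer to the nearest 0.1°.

6.6°

Ray parameter p = sin 4.1° / 255 = 2.8038e-04 s/m.
sin θ_2 = p·V_2 = 2.8038e-04 × 411 = 0.1152.
θ_2 = arcsin 0.1152 = 6.62°.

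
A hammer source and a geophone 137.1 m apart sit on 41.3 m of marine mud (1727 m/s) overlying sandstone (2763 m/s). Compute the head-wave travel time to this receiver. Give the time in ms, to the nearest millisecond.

87 ms

t = x/V₂ + 2h·√(V₂²−V₁²)/(V₁V₂).
√(V₂²−V₁²) = √(2763²−1727²) = 2156.8 m/s; delay term = 2·41.3·2156.8/(1727·2763) = 0.03733 s.
t = 137.1/2763 + 0.03733 = 0.08695 s.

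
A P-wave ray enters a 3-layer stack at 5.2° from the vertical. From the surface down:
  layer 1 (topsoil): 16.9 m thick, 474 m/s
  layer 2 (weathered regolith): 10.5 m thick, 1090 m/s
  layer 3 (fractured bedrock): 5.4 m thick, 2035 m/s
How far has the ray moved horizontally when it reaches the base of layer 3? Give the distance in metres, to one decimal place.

6.1 m

Apply Snell's law at each interface; in layer i the horizontal offset is hᵢ·tan θᵢ.
Layer 1: θ = 5.20°; offset = 16.9·tan 5.20° = 1.538 m.
Layer 2: sin θ = 1090·sin 5.2°/474 = 0.2084, θ = 12.03°; offset = 10.5·tan 12.03° = 2.238 m.
Layer 3: sin θ = 2035·sin 5.2°/474 = 0.3891, θ = 22.90°; offset = 5.4·tan 22.90° = 2.281 m.
Total horizontal offset = 6.056 m.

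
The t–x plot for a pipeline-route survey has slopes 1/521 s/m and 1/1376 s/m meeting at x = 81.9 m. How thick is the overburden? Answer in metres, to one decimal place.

27.5 m

h = (x_cross/2)·√((V₂−V₁)/(V₂+V₁)).
(V₂−V₁)/(V₂+V₁) = (1376−521)/(1376+521) = 0.4507; √ = 0.6714.
h = (81.9/2)·0.6714 = 27.49 m.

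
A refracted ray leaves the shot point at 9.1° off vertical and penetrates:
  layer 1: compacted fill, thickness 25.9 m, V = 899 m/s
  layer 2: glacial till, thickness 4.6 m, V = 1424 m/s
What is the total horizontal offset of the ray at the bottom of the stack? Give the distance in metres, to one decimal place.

5.3 m

p = sin θ₁/V₁ = sin 9.1°/899 = 1.7593e-04 s/m is conserved through the stack.
Layer 1: θ = 9.10°; offset = 25.9·tan 9.10° = 4.149 m.
Layer 2: sin θ = p·1424 = 0.2505 → θ = 14.51°; offset = 4.6·tan 14.51° = 1.190 m.
Summing the layer offsets gives 5.339 m.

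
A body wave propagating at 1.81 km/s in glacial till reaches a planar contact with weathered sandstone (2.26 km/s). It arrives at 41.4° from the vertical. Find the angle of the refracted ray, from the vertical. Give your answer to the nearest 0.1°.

55.7°

sin θ₁/V₁ = sin θ₂/V₂ ⇒ sin θ₂ = 2.26·sin 41.4°/1.81 = 2.26·0.6613/1.81 = 0.8257.
θ₂ = arcsin 0.8257 = 55.66° from the normal.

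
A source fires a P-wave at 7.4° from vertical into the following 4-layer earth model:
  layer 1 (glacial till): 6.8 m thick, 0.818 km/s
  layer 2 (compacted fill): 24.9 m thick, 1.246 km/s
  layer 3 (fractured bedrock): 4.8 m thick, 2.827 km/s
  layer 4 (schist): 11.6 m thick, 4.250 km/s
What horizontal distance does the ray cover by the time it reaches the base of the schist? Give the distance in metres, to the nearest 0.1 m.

Apply Snell's law at each interface; in layer i the horizontal offset is hᵢ·tan θᵢ.
Layer 1: θ = 7.40°; offset = 6.8·tan 7.40° = 0.883 m.
Layer 2: sin θ = 1.246·sin 7.4°/0.818 = 0.1962, θ = 11.31°; offset = 24.9·tan 11.31° = 4.982 m.
Layer 3: sin θ = 2.827·sin 7.4°/0.818 = 0.4451, θ = 26.43°; offset = 4.8·tan 26.43° = 2.386 m.
Layer 4: sin θ = 4.250·sin 7.4°/0.818 = 0.6692, θ = 42.00°; offset = 11.6·tan 42.00° = 10.446 m.
Total horizontal offset = 18.697 m.

18.7 m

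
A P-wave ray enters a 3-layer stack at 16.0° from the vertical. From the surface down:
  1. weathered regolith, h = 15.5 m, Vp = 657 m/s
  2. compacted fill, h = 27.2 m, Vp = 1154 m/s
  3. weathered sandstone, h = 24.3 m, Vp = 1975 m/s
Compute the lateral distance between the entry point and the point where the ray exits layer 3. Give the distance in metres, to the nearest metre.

55 m

Apply Snell's law at each interface; in layer i the horizontal offset is hᵢ·tan θᵢ.
Layer 1: θ = 16.00°; offset = 15.5·tan 16.00° = 4.445 m.
Layer 2: sin θ = 1154·sin 16.0°/657 = 0.4841, θ = 28.96°; offset = 27.2·tan 28.96° = 15.050 m.
Layer 3: sin θ = 1975·sin 16.0°/657 = 0.8286, θ = 55.95°; offset = 24.3·tan 55.95° = 35.964 m.
Σ offsets = 55.459 m.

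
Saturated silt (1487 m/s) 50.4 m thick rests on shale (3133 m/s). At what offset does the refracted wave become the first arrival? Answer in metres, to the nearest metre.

θ_c = arcsin(1487/3133) = 28.33°, so cos θ_c = 0.8802 and tᵢ = 2h cos θ_c/V₁ = 0.0597 s.
At crossover x/V₁ = x/V₂ + tᵢ ⇒ x = tᵢ/(1/V₁ − 1/V₂) = 0.05967/(6.7249e-04 − 3.1918e-04) = 168.88 m.

169 m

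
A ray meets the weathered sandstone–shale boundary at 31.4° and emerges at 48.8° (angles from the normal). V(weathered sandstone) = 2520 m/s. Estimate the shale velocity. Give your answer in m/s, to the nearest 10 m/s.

3640 m/s

Snell's law: sin 31.4°/V₁ = sin 48.8°/V₂.
V₂ = V₁·sin 48.8°/sin 31.4° = 2520 × 1.4441 = 3639.25 m/s.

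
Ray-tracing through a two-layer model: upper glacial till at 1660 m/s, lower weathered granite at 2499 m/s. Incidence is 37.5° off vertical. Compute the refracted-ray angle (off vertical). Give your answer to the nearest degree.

66°

sin θ₁/V₁ = sin θ₂/V₂ ⇒ sin θ₂ = 2499·sin 37.5°/1660 = 2499·0.6088/1660 = 0.9164.
θ₂ = sin⁻¹(0.9164) = 66.41° (from vertical).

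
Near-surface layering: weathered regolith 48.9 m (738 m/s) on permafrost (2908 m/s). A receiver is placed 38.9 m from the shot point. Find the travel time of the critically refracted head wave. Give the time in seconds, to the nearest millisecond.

t = x/V₂ + 2h·√(V₂²−V₁²)/(V₁V₂).
√(V₂²−V₁²) = √(2908²−738²) = 2812.8 m/s; delay term = 2·48.9·2812.8/(738·2908) = 0.12818 s.
t = 38.9/2908 + 0.12818 = 0.14156 s.

0.142 s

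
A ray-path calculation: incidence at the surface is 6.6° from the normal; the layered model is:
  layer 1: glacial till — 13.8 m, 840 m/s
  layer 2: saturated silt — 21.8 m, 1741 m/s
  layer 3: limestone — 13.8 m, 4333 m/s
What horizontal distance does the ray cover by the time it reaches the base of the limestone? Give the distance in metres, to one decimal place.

17.1 m

Apply Snell's law at each interface; in layer i the horizontal offset is hᵢ·tan θᵢ.
Layer 1: θ = 6.60°; offset = 13.8·tan 6.60° = 1.597 m.
Layer 2: sin θ = 1741·sin 6.6°/840 = 0.2382, θ = 13.78°; offset = 21.8·tan 13.78° = 5.347 m.
Layer 3: sin θ = 4333·sin 6.6°/840 = 0.5929, θ = 36.36°; offset = 13.8·tan 36.36° = 10.160 m.
Total horizontal offset = 17.104 m.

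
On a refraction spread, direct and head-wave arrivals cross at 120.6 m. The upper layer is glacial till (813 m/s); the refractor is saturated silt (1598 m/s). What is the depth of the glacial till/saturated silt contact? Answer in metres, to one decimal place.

h = (x_cross/2)·√((V₂−V₁)/(V₂+V₁)).
(V₂−V₁)/(V₂+V₁) = (1598−813)/(1598+813) = 0.3256; √ = 0.5706.
h = (120.6/2)·0.5706 = 34.41 m.

34.4 m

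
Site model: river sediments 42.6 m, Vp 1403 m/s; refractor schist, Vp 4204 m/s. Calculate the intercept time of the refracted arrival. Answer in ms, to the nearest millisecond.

tᵢ = 2h·√(V₂²−V₁²)/(V₁V₂).
√(V₂²−V₁²) = √(4204²−1403²) = 3963.0 m/s.
tᵢ = 2·42.6·3963.0/(1403·4204) = 0.05725 s.

57 ms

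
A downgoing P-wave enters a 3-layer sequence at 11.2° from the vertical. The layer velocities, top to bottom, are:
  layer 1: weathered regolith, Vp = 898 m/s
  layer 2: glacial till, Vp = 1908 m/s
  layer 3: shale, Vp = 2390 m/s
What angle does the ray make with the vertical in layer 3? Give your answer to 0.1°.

Snell's law across each interface conserves sin θ / V, so sin θ_3 = V_3·sin θ₁/V₁.
sin θ_3 = 2390 × sin 11.2° / 898 = 0.5169.
θ_3 = 31.13° from the vertical.

31.1°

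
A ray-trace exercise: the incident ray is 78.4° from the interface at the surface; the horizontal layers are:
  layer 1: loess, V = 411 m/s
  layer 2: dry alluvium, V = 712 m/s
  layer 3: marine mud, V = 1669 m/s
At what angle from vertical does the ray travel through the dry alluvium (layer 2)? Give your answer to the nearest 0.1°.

20.4°

From the normal: θ₁ = 90° − 78.4° = 11.6°.
Ray parameter p = sin 11.6° / 411 = 4.8924e-04 s/m.
sin θ_2 = p·V_2 = 4.8924e-04 × 712 = 0.3483.
θ_2 = 20.39° from the vertical.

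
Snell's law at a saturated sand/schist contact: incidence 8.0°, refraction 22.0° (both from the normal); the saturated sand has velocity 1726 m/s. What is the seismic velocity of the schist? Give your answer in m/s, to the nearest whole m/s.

4646 m/s

sin 8.0° = 0.1392; sin 22.0° = 0.3746.
V₂ = V₁·(sin θ₂/sin θ₁) = 1726·(0.3746/0.1392) = 4645.80 m/s.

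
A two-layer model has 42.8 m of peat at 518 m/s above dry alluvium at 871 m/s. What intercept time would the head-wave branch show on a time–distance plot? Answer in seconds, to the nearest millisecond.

tᵢ = 2h·√(V₂²−V₁²)/(V₁V₂).
√(V₂²−V₁²) = √(871²−518²) = 700.2 m/s.
tᵢ = 2·42.8·700.2/(518·871) = 0.13285 s.

0.133 s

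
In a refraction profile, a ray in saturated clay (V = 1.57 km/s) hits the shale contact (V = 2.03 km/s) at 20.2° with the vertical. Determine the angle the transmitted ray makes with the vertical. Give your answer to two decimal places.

Snell's law: sin θ₂ = (V₂/V₁)·sin θ₁ = (2.03/1.57)·sin 20.2° = 0.4465.
θ₂ = sin⁻¹(0.4465) = 26.52° (from vertical).

26.52°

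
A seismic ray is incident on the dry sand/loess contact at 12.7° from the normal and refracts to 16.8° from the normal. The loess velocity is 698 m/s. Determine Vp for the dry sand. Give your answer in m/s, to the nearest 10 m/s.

Snell's law: sin 12.7°/V₁ = sin 16.8°/V₂.
V₁ = V₂·sin 12.7°/sin 16.8° = 698 × 0.7606 = 530.92 m/s.

530 m/s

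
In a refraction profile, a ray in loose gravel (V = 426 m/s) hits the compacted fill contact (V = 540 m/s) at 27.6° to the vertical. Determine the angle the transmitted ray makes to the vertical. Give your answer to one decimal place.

Snell's law: sin θ₂ = (V₂/V₁)·sin θ₁ = (540/426)·sin 27.6° = 0.5873.
θ₂ = arcsin 0.5873 = 35.96° from the normal.

36.0°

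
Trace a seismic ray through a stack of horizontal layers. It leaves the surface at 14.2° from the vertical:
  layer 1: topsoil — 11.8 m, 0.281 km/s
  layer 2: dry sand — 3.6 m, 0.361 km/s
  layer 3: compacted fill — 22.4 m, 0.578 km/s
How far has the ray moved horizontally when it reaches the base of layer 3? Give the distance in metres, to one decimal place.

17.3 m

Apply Snell's law at each interface; in layer i the horizontal offset is hᵢ·tan θᵢ.
Layer 1: θ = 14.20°; offset = 11.8·tan 14.20° = 2.986 m.
Layer 2: sin θ = 0.361·sin 14.2°/0.281 = 0.3151, θ = 18.37°; offset = 3.6·tan 18.37° = 1.195 m.
Layer 3: sin θ = 0.578·sin 14.2°/0.281 = 0.5046, θ = 30.30°; offset = 22.4·tan 30.30° = 13.091 m.
Summing the layer offsets gives 17.273 m.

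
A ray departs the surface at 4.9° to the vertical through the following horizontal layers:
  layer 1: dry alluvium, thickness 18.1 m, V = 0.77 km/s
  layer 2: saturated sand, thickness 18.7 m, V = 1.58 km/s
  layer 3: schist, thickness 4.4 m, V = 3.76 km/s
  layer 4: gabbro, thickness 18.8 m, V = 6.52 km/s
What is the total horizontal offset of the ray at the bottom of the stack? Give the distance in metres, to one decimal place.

p = sin θ₁/V₁ = sin 4.9°/0.77 = 1.1093e-01 s/km is conserved through the stack.
Layer 1: θ = 4.90°; offset = 18.1·tan 4.90° = 1.552 m.
Layer 2: sin θ = p·1.58 = 0.1753 → θ = 10.09°; offset = 18.7·tan 10.09° = 3.329 m.
Layer 3: sin θ = p·3.76 = 0.4171 → θ = 24.65°; offset = 4.4·tan 24.65° = 2.019 m.
Layer 4: sin θ = p·6.52 = 0.7233 → θ = 46.33°; offset = 18.8·tan 46.33° = 19.690 m.
Total horizontal offset = 26.590 m.

26.6 m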